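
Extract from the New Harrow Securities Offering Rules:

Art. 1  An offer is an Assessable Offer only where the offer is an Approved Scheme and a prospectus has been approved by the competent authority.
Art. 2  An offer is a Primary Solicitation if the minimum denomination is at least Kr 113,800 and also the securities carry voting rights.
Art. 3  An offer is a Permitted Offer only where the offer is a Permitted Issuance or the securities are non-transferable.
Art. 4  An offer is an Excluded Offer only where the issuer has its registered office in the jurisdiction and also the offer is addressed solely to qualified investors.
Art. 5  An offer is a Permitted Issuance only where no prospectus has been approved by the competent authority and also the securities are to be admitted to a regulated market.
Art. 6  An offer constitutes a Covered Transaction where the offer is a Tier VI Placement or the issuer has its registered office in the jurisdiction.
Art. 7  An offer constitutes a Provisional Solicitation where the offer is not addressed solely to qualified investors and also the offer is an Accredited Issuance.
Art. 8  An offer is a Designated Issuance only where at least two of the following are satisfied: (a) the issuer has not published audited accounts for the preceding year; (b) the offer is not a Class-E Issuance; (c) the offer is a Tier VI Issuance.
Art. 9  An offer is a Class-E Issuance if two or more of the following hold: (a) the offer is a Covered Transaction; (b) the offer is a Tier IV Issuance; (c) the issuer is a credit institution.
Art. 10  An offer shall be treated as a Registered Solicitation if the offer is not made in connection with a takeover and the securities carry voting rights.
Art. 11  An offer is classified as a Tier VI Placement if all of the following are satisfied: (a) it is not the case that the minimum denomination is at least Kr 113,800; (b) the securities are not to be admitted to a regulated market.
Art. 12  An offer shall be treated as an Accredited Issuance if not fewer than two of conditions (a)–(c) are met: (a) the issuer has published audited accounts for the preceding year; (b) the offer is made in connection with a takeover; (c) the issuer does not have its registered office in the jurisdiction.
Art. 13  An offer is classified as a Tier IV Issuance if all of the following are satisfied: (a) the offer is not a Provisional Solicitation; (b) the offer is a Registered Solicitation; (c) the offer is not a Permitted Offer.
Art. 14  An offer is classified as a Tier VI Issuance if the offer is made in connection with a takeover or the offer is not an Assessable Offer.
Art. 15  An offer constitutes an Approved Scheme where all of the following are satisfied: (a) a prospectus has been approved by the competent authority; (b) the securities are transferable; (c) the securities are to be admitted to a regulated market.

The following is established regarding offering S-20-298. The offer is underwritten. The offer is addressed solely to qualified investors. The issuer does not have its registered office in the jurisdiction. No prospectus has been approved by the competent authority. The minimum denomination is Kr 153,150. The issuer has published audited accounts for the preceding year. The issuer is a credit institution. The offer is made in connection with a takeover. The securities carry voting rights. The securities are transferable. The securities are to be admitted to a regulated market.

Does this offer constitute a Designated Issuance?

Yes

article 11 — Tier VI Placement: [minimum denomination: Kr 153,150 ≥ Kr 113,800? yes, so negated condition no] AND [the securities are not to be admitted to a regulated market? no] → not satisfied.
article 6 — Covered Transaction: [Tier VI Placement (article 11)? no] OR [the issuer has its registered office in the jurisdiction? no] → not satisfied.
article 12 — Accredited Issuance: the issuer has published audited accounts for the preceding year? yes; the offer is made in connection with a takeover? yes; the issuer does not have its registered office in the jurisdiction? yes — 3 of 3 hold (need ≥2) → satisfied.
article 7 — Provisional Solicitation: [the offer is not addressed solely to qualified investors? no] AND [Accredited Issuance (article 12)? yes] → not satisfied.
article 10 — Registered Solicitation: [the offer is not made in connection with a takeover? no] AND [the securities carry voting rights? yes] → not satisfied.
article 5 — Permitted Issuance: [no prospectus has been approved by the competent authority? yes] AND [the securities are to be admitted to a regulated market? yes] → satisfied.
article 3 — Permitted Offer: [Permitted Issuance (article 5)? yes] OR [the securities are non-transferable? no] → satisfied.
article 13 — Tier IV Issuance: [not a Provisional Solicitation (article 7)? yes] AND [Registered Solicitation (article 10)? no] AND [not a Permitted Offer (article 3)? no] → not satisfied.
article 9 — Class-E Issuance: Covered Transaction (article 6)? no; Tier IV Issuance (article 13)? no; the issuer is a credit institution? yes — 1 of 3 hold (need ≥2) → not satisfied.
article 15 — Approved Scheme: [a prospectus has been approved by the competent authority? no] AND [the securities are transferable? yes] AND [the securities are to be admitted to a regulated market? yes] → not satisfied.
article 1 — Assessable Offer: [Approved Scheme (article 15)? no] AND [a prospectus has been approved by the competent authority? no] → not satisfied.
article 14 — Tier VI Issuance: [the offer is made in connection with a takeover? yes] OR [not an Assessable Offer (article 1)? yes] → satisfied.
article 8 — Designated Issuance: the issuer has not published audited accounts for the preceding year? no; not a Class-E Issuance (article 9)? yes; Tier VI Issuance (article 14)? yes — 2 of 3 hold (need ≥2) → satisfied.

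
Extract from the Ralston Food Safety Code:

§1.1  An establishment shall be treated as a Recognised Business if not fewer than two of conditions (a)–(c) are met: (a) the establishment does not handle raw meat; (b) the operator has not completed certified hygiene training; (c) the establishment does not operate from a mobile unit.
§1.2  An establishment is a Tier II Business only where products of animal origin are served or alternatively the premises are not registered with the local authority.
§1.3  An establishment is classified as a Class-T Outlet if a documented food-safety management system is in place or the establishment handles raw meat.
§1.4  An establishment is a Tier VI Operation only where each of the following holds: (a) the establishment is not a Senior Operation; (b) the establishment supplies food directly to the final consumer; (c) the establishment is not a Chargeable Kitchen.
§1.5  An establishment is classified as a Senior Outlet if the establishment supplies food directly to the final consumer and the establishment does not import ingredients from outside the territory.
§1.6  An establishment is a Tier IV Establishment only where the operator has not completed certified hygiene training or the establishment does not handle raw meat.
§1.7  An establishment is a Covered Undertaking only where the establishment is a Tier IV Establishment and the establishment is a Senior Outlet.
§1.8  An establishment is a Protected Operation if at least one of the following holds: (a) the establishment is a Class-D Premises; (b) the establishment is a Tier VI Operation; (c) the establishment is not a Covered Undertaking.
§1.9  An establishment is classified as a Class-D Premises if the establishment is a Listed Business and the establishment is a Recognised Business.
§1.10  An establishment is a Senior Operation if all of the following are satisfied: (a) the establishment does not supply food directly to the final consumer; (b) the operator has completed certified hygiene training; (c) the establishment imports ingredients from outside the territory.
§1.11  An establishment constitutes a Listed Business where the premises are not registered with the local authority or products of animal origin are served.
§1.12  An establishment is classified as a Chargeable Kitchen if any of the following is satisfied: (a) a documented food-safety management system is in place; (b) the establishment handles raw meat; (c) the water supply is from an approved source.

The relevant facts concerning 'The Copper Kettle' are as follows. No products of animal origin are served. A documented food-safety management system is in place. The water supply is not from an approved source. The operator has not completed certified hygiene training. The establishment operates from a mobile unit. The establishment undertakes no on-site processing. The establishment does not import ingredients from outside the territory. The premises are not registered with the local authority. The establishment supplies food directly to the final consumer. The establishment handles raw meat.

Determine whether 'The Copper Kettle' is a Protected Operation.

§1.11 — Listed Business: [the premises are not registered with the local authority? yes] OR [products of animal origin are served? no] → satisfied.
§1.1 — Recognised Business: the establishment does not handle raw meat? no; the operator has not completed certified hygiene training? yes; the establishment does not operate from a mobile unit? no — 1 of 3 hold (need ≥2) → not satisfied.
§1.9 — Class-D Premises: [Listed Business (§1.11)? yes] AND [Recognised Business (§1.1)? no] → not satisfied.
§1.10 — Senior Operation: [the establishment does not supply food directly to the final consumer? no] AND [the operator has completed certified hygiene training? no] AND [the establishment imports ingredients from outside the territory? no] → not satisfied.
§1.12 — Chargeable Kitchen: [a documented food-safety management system is in place? yes] OR [the establishment handles raw meat? yes] OR [the water supply is from an approved source? no] → satisfied.
§1.4 — Tier VI Operation: [not a Senior Operation (§1.10)? yes] AND [the establishment supplies food directly to the final consumer? yes] AND [not a Chargeable Kitchen (§1.12)? no] → not satisfied.
§1.6 — Tier IV Establishment: [the operator has not completed certified hygiene training? yes] OR [the establishment does not handle raw meat? no] → satisfied.
§1.5 — Senior Outlet: [the establishment supplies food directly to the final consumer? yes] AND [the establishment does not import ingredients from outside the territory? yes] → satisfied.
§1.7 — Covered Undertaking: [Tier IV Establishment (§1.6)? yes] AND [Senior Outlet (§1.5)? yes] → satisfied.
§1.8 — Protected Operation: [Class-D Premises (§1.9)? no] OR [Tier VI Operation (§1.4)? no] OR [not a Covered Undertaking (§1.7)? no] → not satisfied.

No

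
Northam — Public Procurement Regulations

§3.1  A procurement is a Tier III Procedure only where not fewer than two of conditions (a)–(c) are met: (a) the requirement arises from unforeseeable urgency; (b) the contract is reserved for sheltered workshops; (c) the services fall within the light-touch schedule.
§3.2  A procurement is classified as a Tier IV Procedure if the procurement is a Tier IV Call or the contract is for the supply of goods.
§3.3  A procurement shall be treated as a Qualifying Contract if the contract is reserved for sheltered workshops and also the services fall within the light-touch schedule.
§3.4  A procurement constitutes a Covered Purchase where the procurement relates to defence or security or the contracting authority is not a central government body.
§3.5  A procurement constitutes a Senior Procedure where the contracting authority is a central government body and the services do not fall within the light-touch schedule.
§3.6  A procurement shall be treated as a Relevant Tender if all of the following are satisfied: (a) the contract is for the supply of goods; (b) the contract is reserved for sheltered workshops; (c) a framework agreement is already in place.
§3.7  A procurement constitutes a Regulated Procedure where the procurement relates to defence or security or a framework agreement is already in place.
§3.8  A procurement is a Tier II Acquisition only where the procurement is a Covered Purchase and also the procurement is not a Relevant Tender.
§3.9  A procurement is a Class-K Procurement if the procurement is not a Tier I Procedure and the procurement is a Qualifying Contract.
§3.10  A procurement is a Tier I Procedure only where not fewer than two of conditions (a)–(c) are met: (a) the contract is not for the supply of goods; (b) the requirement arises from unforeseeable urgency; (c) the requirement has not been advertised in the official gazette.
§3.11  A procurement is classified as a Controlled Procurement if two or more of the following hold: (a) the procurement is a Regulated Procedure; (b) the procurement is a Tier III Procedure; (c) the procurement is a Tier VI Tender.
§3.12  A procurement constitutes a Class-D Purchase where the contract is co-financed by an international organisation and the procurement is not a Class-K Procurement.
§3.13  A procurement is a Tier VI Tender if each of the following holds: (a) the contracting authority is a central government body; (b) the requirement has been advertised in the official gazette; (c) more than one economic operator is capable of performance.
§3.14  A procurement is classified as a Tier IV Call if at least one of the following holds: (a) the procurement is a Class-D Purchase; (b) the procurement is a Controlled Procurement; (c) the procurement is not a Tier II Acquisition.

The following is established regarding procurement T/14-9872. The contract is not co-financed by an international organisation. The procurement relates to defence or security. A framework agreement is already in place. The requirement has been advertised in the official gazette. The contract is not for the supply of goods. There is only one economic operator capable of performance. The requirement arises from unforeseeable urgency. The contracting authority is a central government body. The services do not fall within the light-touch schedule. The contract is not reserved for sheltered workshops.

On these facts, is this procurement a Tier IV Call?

§3.10 — Tier I Procedure: the contract is not for the supply of goods? yes; the requirement arises from unforeseeable urgency? yes; the requirement has not been advertised in the official gazette? no — 2 of 3 hold (need ≥2) → satisfied.
§3.3 — Qualifying Contract: [the contract is reserved for sheltered workshops? no] AND [the services fall within the light-touch schedule? no] → not satisfied.
§3.9 — Class-K Procurement: [not a Tier I Procedure (§3.10)? no] AND [Qualifying Contract (§3.3)? no] → not satisfied.
§3.12 — Class-D Purchase: [the contract is co-financed by an international organisation? no] AND [not a Class-K Procurement (§3.9)? yes] → not satisfied.
§3.7 — Regulated Procedure: [the procurement relates to defence or security? yes] OR [a framework agreement is already in place? yes] → satisfied.
§3.1 — Tier III Procedure: the requirement arises from unforeseeable urgency? yes; the contract is reserved for sheltered workshops? no; the services fall within the light-touch schedule? no — 1 of 3 hold (need ≥2) → not satisfied.
§3.13 — Tier VI Tender: [the contracting authority is a central government body? yes] AND [the requirement has been advertised in the official gazette? yes] AND [more than one economic operator is capable of performance? no] → not satisfied.
§3.11 — Controlled Procurement: Regulated Procedure (§3.7)? yes; Tier III Procedure (§3.1)? no; Tier VI Tender (§3.13)? no — 1 of 3 hold (need ≥2) → not satisfied.
§3.4 — Covered Purchase: [the procurement relates to defence or security? yes] OR [the contracting authority is not a central government body? no] → satisfied.
§3.6 — Relevant Tender: [the contract is for the supply of goods? no] AND [the contract is reserved for sheltered workshops? no] AND [a framework agreement is already in place? yes] → not satisfied.
§3.8 — Tier II Acquisition: [Covered Purchase (§3.4)? yes] AND [not a Relevant Tender (§3.6)? yes] → satisfied.
§3.14 — Tier IV Call: [Class-D Purchase (§3.12)? no] OR [Controlled Procurement (§3.11)? no] OR [not a Tier II Acquisition (§3.8)? no] → not satisfied.

No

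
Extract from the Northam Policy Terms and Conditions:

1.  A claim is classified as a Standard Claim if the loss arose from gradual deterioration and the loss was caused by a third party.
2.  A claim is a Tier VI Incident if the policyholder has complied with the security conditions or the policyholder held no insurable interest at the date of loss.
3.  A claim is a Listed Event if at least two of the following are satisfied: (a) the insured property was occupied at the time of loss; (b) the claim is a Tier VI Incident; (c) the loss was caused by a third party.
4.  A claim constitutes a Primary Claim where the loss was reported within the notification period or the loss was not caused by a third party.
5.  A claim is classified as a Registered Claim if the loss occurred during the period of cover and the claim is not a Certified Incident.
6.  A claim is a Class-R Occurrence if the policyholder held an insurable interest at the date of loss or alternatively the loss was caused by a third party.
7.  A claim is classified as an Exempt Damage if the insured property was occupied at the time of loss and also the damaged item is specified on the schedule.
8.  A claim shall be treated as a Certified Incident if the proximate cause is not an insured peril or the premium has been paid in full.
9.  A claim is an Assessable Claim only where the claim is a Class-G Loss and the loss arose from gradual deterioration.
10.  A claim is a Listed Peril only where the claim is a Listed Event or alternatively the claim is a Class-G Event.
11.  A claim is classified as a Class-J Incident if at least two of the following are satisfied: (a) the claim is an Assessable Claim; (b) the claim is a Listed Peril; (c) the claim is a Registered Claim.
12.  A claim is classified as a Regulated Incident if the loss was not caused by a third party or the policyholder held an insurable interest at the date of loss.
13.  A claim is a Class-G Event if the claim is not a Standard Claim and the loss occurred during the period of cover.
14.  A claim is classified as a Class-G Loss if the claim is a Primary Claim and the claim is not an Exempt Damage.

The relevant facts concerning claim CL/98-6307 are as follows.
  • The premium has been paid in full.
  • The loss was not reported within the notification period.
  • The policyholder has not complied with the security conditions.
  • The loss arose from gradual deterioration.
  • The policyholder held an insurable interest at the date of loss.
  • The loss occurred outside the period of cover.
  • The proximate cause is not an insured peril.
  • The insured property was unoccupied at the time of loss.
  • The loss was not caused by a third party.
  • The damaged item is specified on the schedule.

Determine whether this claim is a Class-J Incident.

No

Under paragraph 4: the loss was reported within the notification period? no; or the loss was not caused by a third party? yes. So the claim is a Primary Claim.
Under paragraph 7: the insured property was occupied at the time of loss? no; and the damaged item is specified on the schedule? yes. So the claim is not an Exempt Damage.
Under paragraph 14: Primary Claim (paragraph 4)? yes; and not an Exempt Damage (paragraph 7)? yes. So the claim is a Class-G Loss.
Under paragraph 9: Class-G Loss (paragraph 14)? yes; and the loss arose from gradual deterioration? yes. So the claim is an Assessable Claim.
Under paragraph 2: the policyholder has complied with the security conditions? no; or the policyholder held no insurable interest at the date of loss? no. So the claim is not a Tier VI Incident.
Under paragraph 3: the insured property was occupied at the time of loss? no; Tier VI Incident (paragraph 2)? no; the loss was caused by a third party? no — 0 of 3 hold (need ≥2) → not satisfied.
Under paragraph 1: the loss arose from gradual deterioration? yes; and the loss was caused by a third party? no. So the claim is not a Standard Claim.
Under paragraph 13: not a Standard Claim (paragraph 1)? yes; and the loss occurred during the period of cover? no. So the claim is not a Class-G Event.
Under paragraph 10: Listed Event (paragraph 3)? no; or Class-G Event (paragraph 13)? no. So the claim is not a Listed Peril.
Under paragraph 8: the proximate cause is not an insured peril? yes; or the premium has been paid in full? yes. So the claim is a Certified Incident.
Under paragraph 5: the loss occurred during the period of cover? no; and not a Certified Incident (paragraph 8)? no. So the claim is not a Registered Claim.
Under paragraph 11: Assessable Claim (paragraph 9)? yes; Listed Peril (paragraph 10)? no; Registered Claim (paragraph 5)? no — 1 of 3 hold (need ≥2) → not satisfied.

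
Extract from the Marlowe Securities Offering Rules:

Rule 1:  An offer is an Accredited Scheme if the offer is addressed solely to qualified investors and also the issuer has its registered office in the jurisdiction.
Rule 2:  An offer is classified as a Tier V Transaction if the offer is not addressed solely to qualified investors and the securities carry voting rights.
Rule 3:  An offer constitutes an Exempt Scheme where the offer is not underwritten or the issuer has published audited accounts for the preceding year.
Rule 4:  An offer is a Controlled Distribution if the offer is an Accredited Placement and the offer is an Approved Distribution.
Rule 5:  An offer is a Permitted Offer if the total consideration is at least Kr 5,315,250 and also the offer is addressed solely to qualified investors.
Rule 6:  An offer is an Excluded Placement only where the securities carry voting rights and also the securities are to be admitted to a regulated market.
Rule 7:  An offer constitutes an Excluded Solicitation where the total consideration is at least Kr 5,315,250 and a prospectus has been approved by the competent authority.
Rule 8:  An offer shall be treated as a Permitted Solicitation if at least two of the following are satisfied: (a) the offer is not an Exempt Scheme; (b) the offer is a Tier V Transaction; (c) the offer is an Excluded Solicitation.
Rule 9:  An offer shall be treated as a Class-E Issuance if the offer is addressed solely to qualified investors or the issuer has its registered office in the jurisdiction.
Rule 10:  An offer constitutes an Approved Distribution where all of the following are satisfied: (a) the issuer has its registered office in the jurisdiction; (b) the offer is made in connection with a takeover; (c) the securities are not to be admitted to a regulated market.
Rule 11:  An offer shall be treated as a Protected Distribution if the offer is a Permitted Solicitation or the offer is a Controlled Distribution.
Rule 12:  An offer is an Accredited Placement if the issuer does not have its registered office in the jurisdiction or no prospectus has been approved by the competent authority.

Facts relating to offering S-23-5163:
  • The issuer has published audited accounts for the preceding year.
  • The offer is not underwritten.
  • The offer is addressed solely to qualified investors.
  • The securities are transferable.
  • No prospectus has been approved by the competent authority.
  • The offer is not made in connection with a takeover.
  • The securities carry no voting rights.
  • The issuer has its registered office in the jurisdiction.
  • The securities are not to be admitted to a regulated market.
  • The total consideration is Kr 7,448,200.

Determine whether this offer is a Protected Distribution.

rule 3 — Exempt Scheme: [the offer is not underwritten? yes] OR [the issuer has published audited accounts for the preceding year? yes] → satisfied.
rule 2 — Tier V Transaction: [the offer is not addressed solely to qualified investors? no] AND [the securities carry voting rights? no] → not satisfied.
rule 7 — Excluded Solicitation: [total consideration: Kr 7,448,200 ≥ Kr 5,315,250? yes] AND [a prospectus has been approved by the competent authority? no] → not satisfied.
rule 8 — Permitted Solicitation: not an Exempt Scheme (rule 3)? no; Tier V Transaction (rule 2)? no; Excluded Solicitation (rule 7)? no — 0 of 3 hold (need ≥2) → not satisfied.
rule 12 — Accredited Placement: [the issuer does not have its registered office in the jurisdiction? no] OR [no prospectus has been approved by the competent authority? yes] → satisfied.
rule 10 — Approved Distribution: [the issuer has its registered office in the jurisdiction? yes] AND [the offer is made in connection with a takeover? no] AND [the securities are not to be admitted to a regulated market? yes] → not satisfied.
rule 4 — Controlled Distribution: [Accredited Placement (rule 12)? yes] AND [Approved Distribution (rule 10)? no] → not satisfied.
rule 11 — Protected Distribution: [Permitted Solicitation (rule 8)? no] OR [Controlled Distribution (rule 4)? no] → not satisfied.

No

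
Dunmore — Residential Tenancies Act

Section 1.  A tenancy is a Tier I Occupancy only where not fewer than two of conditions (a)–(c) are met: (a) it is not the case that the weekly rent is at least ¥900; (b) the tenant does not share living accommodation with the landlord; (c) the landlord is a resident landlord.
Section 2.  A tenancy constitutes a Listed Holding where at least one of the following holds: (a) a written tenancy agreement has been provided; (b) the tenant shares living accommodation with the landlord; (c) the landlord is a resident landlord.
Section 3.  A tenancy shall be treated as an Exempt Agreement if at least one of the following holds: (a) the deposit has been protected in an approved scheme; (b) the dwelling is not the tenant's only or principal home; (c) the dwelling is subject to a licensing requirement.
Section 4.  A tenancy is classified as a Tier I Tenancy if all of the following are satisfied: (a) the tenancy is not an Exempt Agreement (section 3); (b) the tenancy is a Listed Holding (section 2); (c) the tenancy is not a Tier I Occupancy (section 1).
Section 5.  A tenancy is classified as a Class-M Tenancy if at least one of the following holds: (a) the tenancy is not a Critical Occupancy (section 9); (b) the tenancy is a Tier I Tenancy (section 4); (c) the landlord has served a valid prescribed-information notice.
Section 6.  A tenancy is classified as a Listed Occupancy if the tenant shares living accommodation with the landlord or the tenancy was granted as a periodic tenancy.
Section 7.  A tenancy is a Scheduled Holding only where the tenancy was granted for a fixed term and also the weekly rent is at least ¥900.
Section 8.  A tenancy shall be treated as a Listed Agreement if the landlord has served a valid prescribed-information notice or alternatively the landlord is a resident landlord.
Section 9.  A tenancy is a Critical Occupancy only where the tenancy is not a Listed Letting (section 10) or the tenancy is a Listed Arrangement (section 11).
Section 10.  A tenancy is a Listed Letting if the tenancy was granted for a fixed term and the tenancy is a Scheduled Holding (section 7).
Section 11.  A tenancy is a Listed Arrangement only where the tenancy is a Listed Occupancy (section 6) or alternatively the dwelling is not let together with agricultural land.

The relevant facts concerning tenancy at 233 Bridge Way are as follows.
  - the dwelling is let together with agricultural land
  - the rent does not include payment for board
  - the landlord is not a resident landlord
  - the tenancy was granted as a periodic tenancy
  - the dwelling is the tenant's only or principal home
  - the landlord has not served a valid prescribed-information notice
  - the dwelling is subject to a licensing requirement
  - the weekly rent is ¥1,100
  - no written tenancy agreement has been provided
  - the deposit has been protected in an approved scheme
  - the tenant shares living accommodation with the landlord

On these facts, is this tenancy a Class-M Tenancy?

No

Under section 7: the tenancy was granted for a fixed term? no; and weekly rent: ¥1,100 ≥ ¥900? yes. So the tenancy is not a Scheduled Holding.
Under section 10: the tenancy was granted for a fixed term? no; and Scheduled Holding (section 7)? no. So the tenancy is not a Listed Letting.
Under section 6: the tenant shares living accommodation with the landlord? yes; or the tenancy was granted as a periodic tenancy? yes. So the tenancy is a Listed Occupancy.
Under section 11: Listed Occupancy (section 6)? yes; or the dwelling is not let together with agricultural land? no. So the tenancy is a Listed Arrangement.
Under section 9: not a Listed Letting (section 10)? yes; or Listed Arrangement (section 11)? yes. So the tenancy is a Critical Occupancy.
Under section 3: the deposit has been protected in an approved scheme? yes; or the dwelling is not the tenant's only or principal home? no; or the dwelling is subject to a licensing requirement? yes. So the tenancy is an Exempt Agreement.
Under section 2: a written tenancy agreement has been provided? no; or the tenant shares living accommodation with the landlord? yes; or the landlord is a resident landlord? no. So the tenancy is a Listed Holding.
Under section 1: weekly rent: ¥1,100 ≥ ¥900? yes, so negated condition no; the tenant does not share living accommodation with the landlord? no; the landlord is a resident landlord? no — 0 of 3 hold (need ≥2) → not satisfied.
Under section 4: not an Exempt Agreement (section 3)? no; and Listed Holding (section 2)? yes; and not a Tier I Occupancy (section 1)? yes. So the tenancy is not a Tier I Tenancy.
Under section 5: not a Critical Occupancy (section 9)? no; or Tier I Tenancy (section 4)? no; or the landlord has served a valid prescribed-information notice? no. So the tenancy is not a Class-M Tenancy.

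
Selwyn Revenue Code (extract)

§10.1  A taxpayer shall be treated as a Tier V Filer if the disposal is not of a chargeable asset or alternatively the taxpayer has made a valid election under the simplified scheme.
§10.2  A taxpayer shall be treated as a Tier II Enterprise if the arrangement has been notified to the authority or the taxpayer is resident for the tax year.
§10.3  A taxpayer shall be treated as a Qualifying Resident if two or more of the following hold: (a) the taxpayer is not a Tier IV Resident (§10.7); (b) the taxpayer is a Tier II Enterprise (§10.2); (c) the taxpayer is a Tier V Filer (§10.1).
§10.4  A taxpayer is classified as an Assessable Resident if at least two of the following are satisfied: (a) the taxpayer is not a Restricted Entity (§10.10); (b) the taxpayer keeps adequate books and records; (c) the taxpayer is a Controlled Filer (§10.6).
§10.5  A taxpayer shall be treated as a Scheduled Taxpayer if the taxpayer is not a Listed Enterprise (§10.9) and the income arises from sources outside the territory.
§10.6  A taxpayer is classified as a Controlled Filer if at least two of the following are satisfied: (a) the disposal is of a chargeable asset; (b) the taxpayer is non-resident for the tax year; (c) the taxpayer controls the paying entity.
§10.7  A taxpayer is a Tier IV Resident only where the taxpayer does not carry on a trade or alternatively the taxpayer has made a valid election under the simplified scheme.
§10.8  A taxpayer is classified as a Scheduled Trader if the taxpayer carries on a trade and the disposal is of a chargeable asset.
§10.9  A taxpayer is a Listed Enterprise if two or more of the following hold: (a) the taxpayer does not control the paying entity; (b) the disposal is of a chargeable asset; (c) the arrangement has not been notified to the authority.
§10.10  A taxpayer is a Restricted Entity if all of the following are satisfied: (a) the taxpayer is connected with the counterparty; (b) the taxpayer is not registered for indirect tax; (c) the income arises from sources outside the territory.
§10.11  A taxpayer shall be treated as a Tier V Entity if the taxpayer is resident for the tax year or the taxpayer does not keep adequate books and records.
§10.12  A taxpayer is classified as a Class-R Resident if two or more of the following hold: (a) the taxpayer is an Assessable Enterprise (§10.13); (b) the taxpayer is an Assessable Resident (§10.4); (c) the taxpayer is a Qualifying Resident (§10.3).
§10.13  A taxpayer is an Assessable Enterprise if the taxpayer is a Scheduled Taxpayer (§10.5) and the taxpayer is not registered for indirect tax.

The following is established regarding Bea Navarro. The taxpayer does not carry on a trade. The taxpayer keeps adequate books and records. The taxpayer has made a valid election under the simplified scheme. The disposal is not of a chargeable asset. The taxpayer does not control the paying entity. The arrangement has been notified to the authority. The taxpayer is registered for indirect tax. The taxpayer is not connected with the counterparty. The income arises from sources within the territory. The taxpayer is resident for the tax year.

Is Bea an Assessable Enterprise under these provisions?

No

§10.9 — Listed Enterprise: the taxpayer does not control the paying entity? yes; the disposal is of a chargeable asset? no; the arrangement has not been notified to the authority? no — 1 of 3 hold (need ≥2) → not satisfied.
§10.5 — Scheduled Taxpayer: [not a Listed Enterprise (§10.9)? yes] AND [the income arises from sources outside the territory? no] → not satisfied.
§10.13 — Assessable Enterprise: [Scheduled Taxpayer (§10.5)? no] AND [the taxpayer is not registered for indirect tax? no] → not satisfied.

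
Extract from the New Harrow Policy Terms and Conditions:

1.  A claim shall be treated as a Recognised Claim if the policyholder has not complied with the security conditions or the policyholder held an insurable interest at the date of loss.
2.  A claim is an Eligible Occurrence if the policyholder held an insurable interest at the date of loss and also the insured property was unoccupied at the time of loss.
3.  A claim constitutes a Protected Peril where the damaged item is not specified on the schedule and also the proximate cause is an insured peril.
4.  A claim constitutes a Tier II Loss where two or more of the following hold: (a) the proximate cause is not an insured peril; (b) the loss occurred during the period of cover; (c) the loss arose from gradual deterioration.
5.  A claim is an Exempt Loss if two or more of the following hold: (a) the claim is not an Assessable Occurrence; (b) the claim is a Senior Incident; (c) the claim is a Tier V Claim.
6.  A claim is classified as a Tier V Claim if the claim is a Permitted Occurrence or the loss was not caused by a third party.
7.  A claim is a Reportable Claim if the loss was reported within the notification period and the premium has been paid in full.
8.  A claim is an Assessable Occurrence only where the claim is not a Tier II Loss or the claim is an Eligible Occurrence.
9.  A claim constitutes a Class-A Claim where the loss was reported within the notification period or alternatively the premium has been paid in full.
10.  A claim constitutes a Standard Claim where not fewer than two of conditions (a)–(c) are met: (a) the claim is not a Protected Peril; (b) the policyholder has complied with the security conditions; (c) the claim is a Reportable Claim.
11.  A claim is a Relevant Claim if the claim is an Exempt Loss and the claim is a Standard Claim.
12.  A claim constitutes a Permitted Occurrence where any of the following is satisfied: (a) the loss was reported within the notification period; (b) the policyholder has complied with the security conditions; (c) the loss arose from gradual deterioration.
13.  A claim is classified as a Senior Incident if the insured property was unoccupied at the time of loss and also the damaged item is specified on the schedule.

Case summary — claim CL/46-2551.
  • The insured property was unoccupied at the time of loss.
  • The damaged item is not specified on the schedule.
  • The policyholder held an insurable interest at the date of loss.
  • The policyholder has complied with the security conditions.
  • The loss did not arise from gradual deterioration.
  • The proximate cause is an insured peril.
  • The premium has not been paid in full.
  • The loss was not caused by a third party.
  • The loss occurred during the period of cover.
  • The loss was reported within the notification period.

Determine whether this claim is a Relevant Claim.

paragraph 4 — Tier II Loss: the proximate cause is not an insured peril? no; the loss occurred during the period of cover? yes; the loss arose from gradual deterioration? no — 1 of 3 hold (need ≥2) → not satisfied.
paragraph 2 — Eligible Occurrence: [the policyholder held an insurable interest at the date of loss? yes] AND [the insured property was unoccupied at the time of loss? yes] → satisfied.
paragraph 8 — Assessable Occurrence: [not a Tier II Loss (paragraph 4)? yes] OR [Eligible Occurrence (paragraph 2)? yes] → satisfied.
paragraph 13 — Senior Incident: [the insured property was unoccupied at the time of loss? yes] AND [the damaged item is specified on the schedule? no] → not satisfied.
paragraph 12 — Permitted Occurrence: [the loss was reported within the notification period? yes] OR [the policyholder has complied with the security conditions? yes] OR [the loss arose from gradual deterioration? no] → satisfied.
paragraph 6 — Tier V Claim: [Permitted Occurrence (paragraph 12)? yes] OR [the loss was not caused by a third party? yes] → satisfied.
paragraph 5 — Exempt Loss: not an Assessable Occurrence (paragraph 8)? no; Senior Incident (paragraph 13)? no; Tier V Claim (paragraph 6)? yes — 1 of 3 hold (need ≥2) → not satisfied.
paragraph 3 — Protected Peril: [the damaged item is not specified on the schedule? yes] AND [the proximate cause is an insured peril? yes] → satisfied.
paragraph 7 — Reportable Claim: [the loss was reported within the notification period? yes] AND [the premium has been paid in full? no] → not satisfied.
paragraph 10 — Standard Claim: not a Protected Peril (paragraph 3)? no; the policyholder has complied with the security conditions? yes; Reportable Claim (paragraph 7)? no — 1 of 3 hold (need ≥2) → not satisfied.
paragraph 11 — Relevant Claim: [Exempt Loss (paragraph 5)? no] AND [Standard Claim (paragraph 10)? no] → not satisfied.

No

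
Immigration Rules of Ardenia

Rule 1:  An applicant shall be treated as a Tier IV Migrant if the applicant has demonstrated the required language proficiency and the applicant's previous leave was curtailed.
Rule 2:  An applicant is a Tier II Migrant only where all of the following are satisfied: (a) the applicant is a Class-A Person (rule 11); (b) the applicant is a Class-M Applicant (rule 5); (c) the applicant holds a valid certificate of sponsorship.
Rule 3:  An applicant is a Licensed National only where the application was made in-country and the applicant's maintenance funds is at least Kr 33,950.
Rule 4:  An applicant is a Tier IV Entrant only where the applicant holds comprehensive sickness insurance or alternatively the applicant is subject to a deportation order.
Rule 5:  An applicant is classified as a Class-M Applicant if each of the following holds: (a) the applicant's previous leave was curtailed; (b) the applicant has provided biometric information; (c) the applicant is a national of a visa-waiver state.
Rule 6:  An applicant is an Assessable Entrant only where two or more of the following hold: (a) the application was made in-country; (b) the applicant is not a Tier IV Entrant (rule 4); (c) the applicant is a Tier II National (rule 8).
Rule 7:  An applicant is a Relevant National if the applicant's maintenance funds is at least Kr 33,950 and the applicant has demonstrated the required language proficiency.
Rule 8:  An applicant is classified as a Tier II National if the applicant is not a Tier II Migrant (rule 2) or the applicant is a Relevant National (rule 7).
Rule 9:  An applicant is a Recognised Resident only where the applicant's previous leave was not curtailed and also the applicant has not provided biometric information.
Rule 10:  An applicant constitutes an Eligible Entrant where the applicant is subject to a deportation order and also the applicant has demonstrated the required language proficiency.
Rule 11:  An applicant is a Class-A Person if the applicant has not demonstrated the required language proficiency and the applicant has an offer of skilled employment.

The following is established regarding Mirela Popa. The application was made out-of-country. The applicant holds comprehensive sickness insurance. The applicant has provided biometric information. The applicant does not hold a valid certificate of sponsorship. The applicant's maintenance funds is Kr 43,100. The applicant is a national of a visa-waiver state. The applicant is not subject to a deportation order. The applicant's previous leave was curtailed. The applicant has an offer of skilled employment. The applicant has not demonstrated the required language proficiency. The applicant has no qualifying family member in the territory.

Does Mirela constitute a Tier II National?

Yes

rule 11 — Class-A Person: [the applicant has not demonstrated the required language proficiency? yes] AND [the applicant has an offer of skilled employment? yes] → satisfied.
rule 5 — Class-M Applicant: [the applicant's previous leave was curtailed? yes] AND [the applicant has provided biometric information? yes] AND [the applicant is a national of a visa-waiver state? yes] → satisfied.
rule 2 — Tier II Migrant: [Class-A Person (rule 11)? yes] AND [Class-M Applicant (rule 5)? yes] AND [the applicant holds a valid certificate of sponsorship? no] → not satisfied.
rule 7 — Relevant National: [applicant's maintenance funds: Kr 43,100 ≥ Kr 33,950? yes] AND [the applicant has demonstrated the required language proficiency? no] → not satisfied.
rule 8 — Tier II National: [not a Tier II Migrant (rule 2)? yes] OR [Relevant National (rule 7)? no] → satisfied.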